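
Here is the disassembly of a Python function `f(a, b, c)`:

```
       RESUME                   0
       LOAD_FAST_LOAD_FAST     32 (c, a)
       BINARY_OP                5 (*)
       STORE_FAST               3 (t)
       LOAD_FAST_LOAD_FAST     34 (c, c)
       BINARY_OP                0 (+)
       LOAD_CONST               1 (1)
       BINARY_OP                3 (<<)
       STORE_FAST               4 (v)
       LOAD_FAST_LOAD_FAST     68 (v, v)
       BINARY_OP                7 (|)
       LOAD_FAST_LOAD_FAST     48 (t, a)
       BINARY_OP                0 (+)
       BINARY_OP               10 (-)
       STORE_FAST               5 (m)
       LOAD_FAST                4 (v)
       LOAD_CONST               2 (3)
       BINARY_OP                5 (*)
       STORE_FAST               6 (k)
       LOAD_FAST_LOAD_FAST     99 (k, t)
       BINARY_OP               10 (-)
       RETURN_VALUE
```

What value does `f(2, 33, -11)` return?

-110

LOAD_FAST_LOAD_FAST c,a → push -11,2. Stack: [-11, 2]
BINARY_OP * → -11 * 2 = -22. Stack: [-22]
STORE_FAST t → t=-22. Stack: []
LOAD_FAST_LOAD_FAST c,c → push -11,-11. Stack: [-11, -11]
BINARY_OP + → -11 + -11 = -22. Stack: [-22]
LOAD_CONST → push 1. Stack: [-22, 1]
BINARY_OP << → -22 << 1 = -44. Stack: [-44]
STORE_FAST v → v=-44. Stack: []
LOAD_FAST_LOAD_FAST v,v → push -44,-44. Stack: [-44, -44]
BINARY_OP | → -44 | -44 = -44. Stack: [-44]
LOAD_FAST_LOAD_FAST t,a → push -22,2. Stack: [-44, -22, 2]
BINARY_OP + → -22 + 2 = -20. Stack: [-44, -20]
BINARY_OP - → -44 - -20 = -24. Stack: [-24]
STORE_FAST m → m=-24. Stack: []
LOAD_FAST v → push -44. Stack: [-44]
LOAD_CONST → push 3. Stack: [-44, 3]
BINARY_OP * → -44 * 3 = -132. Stack: [-132]
STORE_FAST k → k=-132. Stack: []
LOAD_FAST_LOAD_FAST k,t → push -132,-22. Stack: [-132, -22]
BINARY_OP - → -132 - -22 = -110. Stack: [-110]
RETURN_VALUE → return -110.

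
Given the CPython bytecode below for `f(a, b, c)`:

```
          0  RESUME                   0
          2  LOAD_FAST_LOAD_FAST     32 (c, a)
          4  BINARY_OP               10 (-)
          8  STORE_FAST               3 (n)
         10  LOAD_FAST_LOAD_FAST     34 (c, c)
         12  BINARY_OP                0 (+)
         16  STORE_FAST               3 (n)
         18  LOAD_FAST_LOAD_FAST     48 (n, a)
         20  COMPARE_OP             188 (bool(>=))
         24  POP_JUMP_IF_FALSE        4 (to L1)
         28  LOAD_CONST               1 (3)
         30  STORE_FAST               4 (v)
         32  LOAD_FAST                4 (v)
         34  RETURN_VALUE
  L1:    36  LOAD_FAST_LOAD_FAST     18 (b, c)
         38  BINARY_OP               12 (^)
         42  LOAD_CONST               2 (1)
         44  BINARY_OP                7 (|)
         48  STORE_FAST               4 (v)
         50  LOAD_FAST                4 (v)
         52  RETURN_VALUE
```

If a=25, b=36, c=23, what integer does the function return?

LOAD_FAST_LOAD_FAST c,a → push 23,25. Stack: [23, 25]
BINARY_OP - → 23 - 25 = -2. Stack: [-2]
STORE_FAST n → n=-2. Stack: []
LOAD_FAST_LOAD_FAST c,c → push 23,23. Stack: [23, 23]
BINARY_OP + → 23 + 23 = 46. Stack: [46]
STORE_FAST n → n=46. Stack: []
LOAD_FAST_LOAD_FAST n,a → push 46,25. Stack: [46, 25]
COMPARE_OP bool(>=) → 46 vs 25 = True. Stack: [True]
POP_JUMP_IF_FALSE → pop True; no jump. Stack: []
LOAD_CONST → push 3. Stack: [3]
STORE_FAST v → v=3. Stack: []
LOAD_FAST v → push 3. Stack: [3]
RETURN_VALUE → return 3.

3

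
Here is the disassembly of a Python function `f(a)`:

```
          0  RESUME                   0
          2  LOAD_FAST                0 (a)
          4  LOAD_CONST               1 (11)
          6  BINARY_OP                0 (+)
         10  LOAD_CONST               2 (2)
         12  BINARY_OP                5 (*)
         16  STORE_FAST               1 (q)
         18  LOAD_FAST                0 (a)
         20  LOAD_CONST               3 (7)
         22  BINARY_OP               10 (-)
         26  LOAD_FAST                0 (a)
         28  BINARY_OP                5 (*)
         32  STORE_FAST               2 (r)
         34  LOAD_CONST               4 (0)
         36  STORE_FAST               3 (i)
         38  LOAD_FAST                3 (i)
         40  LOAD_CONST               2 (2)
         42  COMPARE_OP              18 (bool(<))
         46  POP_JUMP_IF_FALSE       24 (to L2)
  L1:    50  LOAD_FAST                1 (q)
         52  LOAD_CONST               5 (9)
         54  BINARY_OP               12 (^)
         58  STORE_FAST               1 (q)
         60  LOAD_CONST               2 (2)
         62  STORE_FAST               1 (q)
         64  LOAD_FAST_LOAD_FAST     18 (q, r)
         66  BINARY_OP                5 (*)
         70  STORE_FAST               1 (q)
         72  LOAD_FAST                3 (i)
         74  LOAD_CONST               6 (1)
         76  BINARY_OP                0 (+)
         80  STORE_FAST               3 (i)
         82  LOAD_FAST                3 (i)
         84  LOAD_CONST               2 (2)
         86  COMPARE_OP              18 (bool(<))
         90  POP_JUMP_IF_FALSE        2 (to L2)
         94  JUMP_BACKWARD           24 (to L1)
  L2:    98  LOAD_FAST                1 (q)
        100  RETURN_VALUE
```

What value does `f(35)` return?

1960

LOAD_FAST a → push 35. Stack: [35]
LOAD_CONST → push 11. Stack: [35, 11]
BINARY_OP + → 35 + 11 = 46. Stack: [46]
LOAD_CONST → push 2. Stack: [46, 2]
BINARY_OP * → 46 * 2 = 92. Stack: [92]
STORE_FAST q → q=92. Stack: []
LOAD_FAST a → push 35. Stack: [35]
LOAD_CONST → push 7. Stack: [35, 7]
BINARY_OP - → 35 - 7 = 28. Stack: [28]
LOAD_FAST a → push 35. Stack: [28, 35]
BINARY_OP * → 28 * 35 = 980. Stack: [980]
STORE_FAST r → r=980. Stack: []
LOAD_CONST → push 0. Stack: [0]
STORE_FAST i → i=0. Stack: []
LOAD_FAST i → push 0. Stack: [0]
LOAD_CONST → push 2. Stack: [0, 2]
COMPARE_OP bool(<) → 0 vs 2 = True. Stack: [True]
POP_JUMP_IF_FALSE → pop True; no jump. Stack: []
LOAD_FAST q → push 92. Stack: [92]
LOAD_CONST → push 9. Stack: [92, 9]
BINARY_OP ^ → 92 ^ 9 = 85. Stack: [85]
STORE_FAST q → q=85. Stack: []
LOAD_CONST → push 2. Stack: [2]
STORE_FAST q → q=2. Stack: []
LOAD_FAST_LOAD_FAST q,r → push 2,980. Stack: [2, 980]
BINARY_OP * → 2 * 980 = 1960. Stack: [1960]
STORE_FAST q → q=1960. Stack: []
LOAD_FAST i → push 0. Stack: [0]
LOAD_CONST → push 1. Stack: [0, 1]
BINARY_OP + → 0 + 1 = 1. Stack: [1]
STORE_FAST i → i=1. Stack: []
LOAD_FAST i → push 1. Stack: [1]
LOAD_CONST → push 2. Stack: [1, 2]
COMPARE_OP bool(<) → 1 vs 2 = True. Stack: [True]
POP_JUMP_IF_FALSE → pop True; no jump. Stack: []
LOAD_FAST q → push 1960. Stack: [1960]
LOAD_CONST → push 9. Stack: [1960, 9]
BINARY_OP ^ → 1960 ^ 9 = 1953. Stack: [1953]
STORE_FAST q → q=1953. Stack: []
LOAD_CONST → push 2. Stack: [2]
STORE_FAST q → q=2. Stack: []
LOAD_FAST_LOAD_FAST q,r → push 2,980. Stack: [2, 980]
BINARY_OP * → 2 * 980 = 1960. Stack: [1960]
STORE_FAST q → q=1960. Stack: []
LOAD_FAST i → push 1. Stack: [1]
LOAD_CONST → push 1. Stack: [1, 1]
BINARY_OP + → 1 + 1 = 2. Stack: [2]
STORE_FAST i → i=2. Stack: []
LOAD_FAST i → push 2. Stack: [2]
LOAD_CONST → push 2. Stack: [2, 2]
COMPARE_OP bool(<) → 2 vs 2 = False. Stack: [False]
POP_JUMP_IF_FALSE → pop False; jump. Stack: []
LOAD_FAST q → push 1960. Stack: [1960]
RETURN_VALUE → return 1960.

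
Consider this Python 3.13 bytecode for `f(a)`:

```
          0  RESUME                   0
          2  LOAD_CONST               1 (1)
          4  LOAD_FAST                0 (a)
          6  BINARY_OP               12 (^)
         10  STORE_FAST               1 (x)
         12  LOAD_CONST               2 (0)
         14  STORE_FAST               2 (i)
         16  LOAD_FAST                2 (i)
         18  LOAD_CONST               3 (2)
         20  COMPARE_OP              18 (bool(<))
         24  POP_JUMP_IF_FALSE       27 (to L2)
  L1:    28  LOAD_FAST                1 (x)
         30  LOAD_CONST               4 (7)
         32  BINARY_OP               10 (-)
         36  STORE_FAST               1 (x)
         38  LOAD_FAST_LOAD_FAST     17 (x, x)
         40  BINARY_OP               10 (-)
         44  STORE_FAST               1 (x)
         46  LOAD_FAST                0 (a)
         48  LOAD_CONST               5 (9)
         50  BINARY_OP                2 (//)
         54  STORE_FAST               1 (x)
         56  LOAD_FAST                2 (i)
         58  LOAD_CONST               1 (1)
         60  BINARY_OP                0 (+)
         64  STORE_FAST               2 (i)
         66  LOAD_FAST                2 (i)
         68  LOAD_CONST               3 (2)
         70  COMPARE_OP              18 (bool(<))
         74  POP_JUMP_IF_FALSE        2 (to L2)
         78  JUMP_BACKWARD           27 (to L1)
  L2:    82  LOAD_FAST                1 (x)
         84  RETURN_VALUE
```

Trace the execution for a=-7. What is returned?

LOAD_CONST → push 1. Stack: [1]
LOAD_FAST a → push -7. Stack: [1, -7]
BINARY_OP ^ → 1 ^ -7 = -8. Stack: [-8]
STORE_FAST x → x=-8. Stack: []
LOAD_CONST → push 0. Stack: [0]
STORE_FAST i → i=0. Stack: []
LOAD_FAST i → push 0. Stack: [0]
LOAD_CONST → push 2. Stack: [0, 2]
COMPARE_OP bool(<) → 0 vs 2 = True. Stack: [True]
POP_JUMP_IF_FALSE → pop True; no jump. Stack: []
LOAD_FAST x → push -8. Stack: [-8]
LOAD_CONST → push 7. Stack: [-8, 7]
BINARY_OP - → -8 - 7 = -15. Stack: [-15]
STORE_FAST x → x=-15. Stack: []
LOAD_FAST_LOAD_FAST x,x → push -15,-15. Stack: [-15, -15]
BINARY_OP - → -15 - -15 = 0. Stack: [0]
STORE_FAST x → x=0. Stack: []
LOAD_FAST a → push -7. Stack: [-7]
LOAD_CONST → push 9. Stack: [-7, 9]
BINARY_OP // → -7 // 9 = -1. Stack: [-1]
STORE_FAST x → x=-1. Stack: []
LOAD_FAST i → push 0. Stack: [0]
LOAD_CONST → push 1. Stack: [0, 1]
BINARY_OP + → 0 + 1 = 1. Stack: [1]
STORE_FAST i → i=1. Stack: []
LOAD_FAST i → push 1. Stack: [1]
LOAD_CONST → push 2. Stack: [1, 2]
COMPARE_OP bool(<) → 1 vs 2 = True. Stack: [True]
POP_JUMP_IF_FALSE → pop True; no jump. Stack: []
LOAD_FAST x → push -1. Stack: [-1]
LOAD_CONST → push 7. Stack: [-1, 7]
BINARY_OP - → -1 - 7 = -8. Stack: [-8]
STORE_FAST x → x=-8. Stack: []
LOAD_FAST_LOAD_FAST x,x → push -8,-8. Stack: [-8, -8]
BINARY_OP - → -8 - -8 = 0. Stack: [0]
STORE_FAST x → x=0. Stack: []
LOAD_FAST a → push -7. Stack: [-7]
LOAD_CONST → push 9. Stack: [-7, 9]
BINARY_OP // → -7 // 9 = -1. Stack: [-1]
STORE_FAST x → x=-1. Stack: []
LOAD_FAST i → push 1. Stack: [1]
LOAD_CONST → push 1. Stack: [1, 1]
BINARY_OP + → 1 + 1 = 2. Stack: [2]
STORE_FAST i → i=2. Stack: []
LOAD_FAST i → push 2. Stack: [2]
LOAD_CONST → push 2. Stack: [2, 2]
COMPARE_OP bool(<) → 2 vs 2 = False. Stack: [False]
POP_JUMP_IF_FALSE → pop False; jump. Stack: []
LOAD_FAST x → push -1. Stack: [-1]
RETURN_VALUE → return -1.

-1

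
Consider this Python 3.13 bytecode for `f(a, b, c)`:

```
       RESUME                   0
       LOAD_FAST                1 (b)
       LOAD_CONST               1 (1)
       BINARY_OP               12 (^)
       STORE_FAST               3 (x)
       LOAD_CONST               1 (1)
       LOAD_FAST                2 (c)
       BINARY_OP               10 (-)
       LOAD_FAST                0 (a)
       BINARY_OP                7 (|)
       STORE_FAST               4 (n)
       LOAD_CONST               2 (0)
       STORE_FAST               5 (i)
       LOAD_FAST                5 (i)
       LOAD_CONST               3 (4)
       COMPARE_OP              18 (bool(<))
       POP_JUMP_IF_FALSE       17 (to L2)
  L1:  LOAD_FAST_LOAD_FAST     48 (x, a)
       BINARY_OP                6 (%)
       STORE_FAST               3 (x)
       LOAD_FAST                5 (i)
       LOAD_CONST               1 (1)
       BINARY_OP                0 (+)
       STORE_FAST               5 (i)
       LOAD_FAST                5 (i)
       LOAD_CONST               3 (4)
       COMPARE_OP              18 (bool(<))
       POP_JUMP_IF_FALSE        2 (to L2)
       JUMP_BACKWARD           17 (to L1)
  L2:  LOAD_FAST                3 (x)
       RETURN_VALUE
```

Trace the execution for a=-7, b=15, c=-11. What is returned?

LOAD_FAST b → push 15. Stack: [15]
LOAD_CONST → push 1. Stack: [15, 1]
BINARY_OP ^ → 15 ^ 1 = 14. Stack: [14]
STORE_FAST x → x=14. Stack: []
LOAD_CONST → push 1. Stack: [1]
LOAD_FAST c → push -11. Stack: [1, -11]
BINARY_OP - → 1 - -11 = 12. Stack: [12]
LOAD_FAST a → push -7. Stack: [12, -7]
BINARY_OP | → 12 | -7 = -3. Stack: [-3]
STORE_FAST n → n=-3. Stack: []
LOAD_CONST → push 0. Stack: [0]
STORE_FAST i → i=0. Stack: []
LOAD_FAST i → push 0. Stack: [0]
LOAD_CONST → push 4. Stack: [0, 4]
COMPARE_OP bool(<) → 0 vs 4 = True. Stack: [True]
POP_JUMP_IF_FALSE → pop True; no jump. Stack: []
LOAD_FAST_LOAD_FAST x,a → push 14,-7. Stack: [14, -7]
BINARY_OP % → 14 % -7 = 0. Stack: [0]
STORE_FAST x → x=0. Stack: []
LOAD_FAST i → push 0. Stack: [0]
LOAD_CONST → push 1. Stack: [0, 1]
BINARY_OP + → 0 + 1 = 1. Stack: [1]
STORE_FAST i → i=1. Stack: []
LOAD_FAST i → push 1. Stack: [1]
LOAD_CONST → push 4. Stack: [1, 4]
COMPARE_OP bool(<) → 1 vs 4 = True. Stack: [True]
POP_JUMP_IF_FALSE → pop True; no jump. Stack: []
LOAD_FAST_LOAD_FAST x,a → push 0,-7. Stack: [0, -7]
BINARY_OP % → 0 % -7 = 0. Stack: [0]
STORE_FAST x → x=0. Stack: []
LOAD_FAST i → push 1. Stack: [1]
LOAD_CONST → push 1. Stack: [1, 1]
BINARY_OP + → 1 + 1 = 2. Stack: [2]
STORE_FAST i → i=2. Stack: []
LOAD_FAST i → push 2. Stack: [2]
LOAD_CONST → push 4. Stack: [2, 4]
COMPARE_OP bool(<) → 2 vs 4 = True. Stack: [True]
POP_JUMP_IF_FALSE → pop True; no jump. Stack: []
LOAD_FAST_LOAD_FAST x,a → push 0,-7. Stack: [0, -7]
BINARY_OP % → 0 % -7 = 0. Stack: [0]
STORE_FAST x → x=0. Stack: []
LOAD_FAST i → push 2. Stack: [2]
LOAD_CONST → push 1. Stack: [2, 1]
BINARY_OP + → 2 + 1 = 3. Stack: [3]
STORE_FAST i → i=3. Stack: []
LOAD_FAST i → push 3. Stack: [3]
LOAD_CONST → push 4. Stack: [3, 4]
COMPARE_OP bool(<) → 3 vs 4 = True. Stack: [True]
POP_JUMP_IF_FALSE → pop True; no jump. Stack: []
LOAD_FAST_LOAD_FAST x,a → push 0,-7. Stack: [0, -7]
BINARY_OP % → 0 % -7 = 0. Stack: [0]
STORE_FAST x → x=0. Stack: []
LOAD_FAST i → push 3. Stack: [3]
LOAD_CONST → push 1. Stack: [3, 1]
BINARY_OP + → 3 + 1 = 4. Stack: [4]
STORE_FAST i → i=4. Stack: []
LOAD_FAST i → push 4. Stack: [4]
LOAD_CONST → push 4. Stack: [4, 4]
COMPARE_OP bool(<) → 4 vs 4 = False. Stack: [False]
POP_JUMP_IF_FALSE → pop False; jump. Stack: []
LOAD_FAST x → push 0. Stack: [0]
RETURN_VALUE → return 0.

0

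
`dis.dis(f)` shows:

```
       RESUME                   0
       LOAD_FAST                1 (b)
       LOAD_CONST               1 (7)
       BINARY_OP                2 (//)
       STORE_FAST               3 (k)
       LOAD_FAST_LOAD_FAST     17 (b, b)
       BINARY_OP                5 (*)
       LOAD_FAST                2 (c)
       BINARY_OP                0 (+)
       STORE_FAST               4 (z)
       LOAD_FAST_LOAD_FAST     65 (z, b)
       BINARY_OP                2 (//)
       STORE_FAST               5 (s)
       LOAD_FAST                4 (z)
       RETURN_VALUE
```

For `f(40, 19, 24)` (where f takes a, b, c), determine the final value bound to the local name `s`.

20

LOAD_FAST b → push 19. Stack: [19]
LOAD_CONST → push 7. Stack: [19, 7]
BINARY_OP // → 19 // 7 = 2. Stack: [2]
STORE_FAST k → k=2. Stack: []
LOAD_FAST_LOAD_FAST b,b → push 19,19. Stack: [19, 19]
BINARY_OP * → 19 * 19 = 361. Stack: [361]
LOAD_FAST c → push 24. Stack: [361, 24]
BINARY_OP + → 361 + 24 = 385. Stack: [385]
STORE_FAST z → z=385. Stack: []
LOAD_FAST_LOAD_FAST z,b → push 385,19. Stack: [385, 19]
BINARY_OP // → 385 // 19 = 20. Stack: [20]
STORE_FAST s → s=20. Stack: []
LOAD_FAST z → push 385. Stack: [385]
RETURN_VALUE → return 385.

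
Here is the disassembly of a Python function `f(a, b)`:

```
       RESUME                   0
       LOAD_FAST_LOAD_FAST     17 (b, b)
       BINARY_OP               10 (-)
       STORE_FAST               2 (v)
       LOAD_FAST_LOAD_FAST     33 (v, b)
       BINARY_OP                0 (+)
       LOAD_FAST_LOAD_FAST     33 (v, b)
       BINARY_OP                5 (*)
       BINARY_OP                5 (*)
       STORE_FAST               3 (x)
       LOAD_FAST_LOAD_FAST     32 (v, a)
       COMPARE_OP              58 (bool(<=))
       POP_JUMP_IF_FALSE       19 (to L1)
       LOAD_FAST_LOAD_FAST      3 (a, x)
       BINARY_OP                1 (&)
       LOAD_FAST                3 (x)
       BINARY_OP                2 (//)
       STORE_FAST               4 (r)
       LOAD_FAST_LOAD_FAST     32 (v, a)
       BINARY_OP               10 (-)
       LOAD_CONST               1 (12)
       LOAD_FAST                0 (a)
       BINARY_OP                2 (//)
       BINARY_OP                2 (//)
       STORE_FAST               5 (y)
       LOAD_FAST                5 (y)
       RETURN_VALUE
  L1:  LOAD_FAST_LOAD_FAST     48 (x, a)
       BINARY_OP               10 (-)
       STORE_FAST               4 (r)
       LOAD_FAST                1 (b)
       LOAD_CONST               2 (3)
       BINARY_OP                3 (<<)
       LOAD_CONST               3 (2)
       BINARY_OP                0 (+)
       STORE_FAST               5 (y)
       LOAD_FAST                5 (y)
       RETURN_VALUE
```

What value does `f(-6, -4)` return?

LOAD_FAST_LOAD_FAST b,b → push -4,-4. Stack: [-4, -4]
BINARY_OP - → -4 - -4 = 0. Stack: [0]
STORE_FAST v → v=0. Stack: []
LOAD_FAST_LOAD_FAST v,b → push 0,-4. Stack: [0, -4]
BINARY_OP + → 0 + -4 = -4. Stack: [-4]
LOAD_FAST_LOAD_FAST v,b → push 0,-4. Stack: [-4, 0, -4]
BINARY_OP * → 0 * -4 = 0. Stack: [-4, 0]
BINARY_OP * → -4 * 0 = 0. Stack: [0]
STORE_FAST x → x=0. Stack: []
LOAD_FAST_LOAD_FAST v,a → push 0,-6. Stack: [0, -6]
COMPARE_OP bool(<=) → 0 vs -6 = False. Stack: [False]
POP_JUMP_IF_FALSE → pop False; jump. Stack: []
LOAD_FAST_LOAD_FAST x,a → push 0,-6. Stack: [0, -6]
BINARY_OP - → 0 - -6 = 6. Stack: [6]
STORE_FAST r → r=6. Stack: []
LOAD_FAST b → push -4. Stack: [-4]
LOAD_CONST → push 3. Stack: [-4, 3]
BINARY_OP << → -4 << 3 = -32. Stack: [-32]
LOAD_CONST → push 2. Stack: [-32, 2]
BINARY_OP + → -32 + 2 = -30. Stack: [-30]
STORE_FAST y → y=-30. Stack: []
LOAD_FAST y → push -30. Stack: [-30]
RETURN_VALUE → return -30.

-30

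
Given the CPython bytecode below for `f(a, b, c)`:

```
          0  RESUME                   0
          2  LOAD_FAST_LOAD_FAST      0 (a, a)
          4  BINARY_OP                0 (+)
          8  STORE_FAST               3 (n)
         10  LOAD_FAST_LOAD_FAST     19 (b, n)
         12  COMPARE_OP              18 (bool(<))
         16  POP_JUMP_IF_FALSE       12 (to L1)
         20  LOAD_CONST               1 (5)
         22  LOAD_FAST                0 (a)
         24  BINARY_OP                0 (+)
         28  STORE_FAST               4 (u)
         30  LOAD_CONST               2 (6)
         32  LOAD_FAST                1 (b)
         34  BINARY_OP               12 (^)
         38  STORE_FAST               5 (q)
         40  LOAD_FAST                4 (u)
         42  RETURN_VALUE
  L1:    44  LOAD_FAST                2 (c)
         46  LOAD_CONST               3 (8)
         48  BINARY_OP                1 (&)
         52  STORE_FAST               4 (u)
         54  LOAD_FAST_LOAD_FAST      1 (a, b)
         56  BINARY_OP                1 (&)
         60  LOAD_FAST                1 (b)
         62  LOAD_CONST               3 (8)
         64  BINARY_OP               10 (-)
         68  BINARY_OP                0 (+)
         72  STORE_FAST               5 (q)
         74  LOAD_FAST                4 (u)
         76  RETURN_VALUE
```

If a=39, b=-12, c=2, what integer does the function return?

44

LOAD_FAST_LOAD_FAST a,a → push 39,39. Stack: [39, 39]
BINARY_OP + → 39 + 39 = 78. Stack: [78]
STORE_FAST n → n=78. Stack: []
LOAD_FAST_LOAD_FAST b,n → push -12,78. Stack: [-12, 78]
COMPARE_OP bool(<) → -12 vs 78 = True. Stack: [True]
POP_JUMP_IF_FALSE → pop True; no jump. Stack: []
LOAD_CONST → push 5. Stack: [5]
LOAD_FAST a → push 39. Stack: [5, 39]
BINARY_OP + → 5 + 39 = 44. Stack: [44]
STORE_FAST u → u=44. Stack: []
LOAD_CONST → push 6. Stack: [6]
LOAD_FAST b → push -12. Stack: [6, -12]
BINARY_OP ^ → 6 ^ -12 = -14. Stack: [-14]
STORE_FAST q → q=-14. Stack: []
LOAD_FAST u → push 44. Stack: [44]
RETURN_VALUE → return 44.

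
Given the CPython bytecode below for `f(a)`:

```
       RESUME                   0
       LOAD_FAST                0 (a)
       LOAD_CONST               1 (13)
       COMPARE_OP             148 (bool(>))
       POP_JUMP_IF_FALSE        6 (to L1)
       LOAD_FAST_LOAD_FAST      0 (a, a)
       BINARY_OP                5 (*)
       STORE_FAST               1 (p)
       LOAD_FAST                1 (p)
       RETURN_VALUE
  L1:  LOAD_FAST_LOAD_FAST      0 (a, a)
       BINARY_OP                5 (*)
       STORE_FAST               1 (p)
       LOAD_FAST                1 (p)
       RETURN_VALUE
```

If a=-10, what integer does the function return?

100

LOAD_FAST a → push -10. Stack: [-10]
LOAD_CONST → push 13. Stack: [-10, 13]
COMPARE_OP bool(>) → -10 vs 13 = False. Stack: [False]
POP_JUMP_IF_FALSE → pop False; jump. Stack: []
LOAD_FAST_LOAD_FAST a,a → push -10,-10. Stack: [-10, -10]
BINARY_OP * → -10 * -10 = 100. Stack: [100]
STORE_FAST p → p=100. Stack: []
LOAD_FAST p → push 100. Stack: [100]
RETURN_VALUE → return 100.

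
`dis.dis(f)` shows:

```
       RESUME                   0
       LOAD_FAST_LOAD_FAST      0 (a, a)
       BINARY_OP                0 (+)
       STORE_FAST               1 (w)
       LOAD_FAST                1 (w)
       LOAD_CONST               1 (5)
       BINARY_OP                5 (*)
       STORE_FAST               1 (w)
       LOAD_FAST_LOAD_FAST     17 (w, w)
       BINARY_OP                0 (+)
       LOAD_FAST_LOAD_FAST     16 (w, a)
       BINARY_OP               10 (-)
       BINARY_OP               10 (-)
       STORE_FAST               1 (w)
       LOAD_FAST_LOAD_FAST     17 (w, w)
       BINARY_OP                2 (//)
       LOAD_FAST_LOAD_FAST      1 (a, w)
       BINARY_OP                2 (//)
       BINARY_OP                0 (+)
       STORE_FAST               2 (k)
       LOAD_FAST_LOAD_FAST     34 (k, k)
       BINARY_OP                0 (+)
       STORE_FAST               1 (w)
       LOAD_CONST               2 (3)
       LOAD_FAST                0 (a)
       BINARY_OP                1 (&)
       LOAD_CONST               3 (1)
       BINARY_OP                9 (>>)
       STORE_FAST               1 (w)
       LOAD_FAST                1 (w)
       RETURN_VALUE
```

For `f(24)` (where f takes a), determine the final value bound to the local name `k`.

LOAD_FAST_LOAD_FAST a,a → push 24,24. Stack: [24, 24]
BINARY_OP + → 24 + 24 = 48. Stack: [48]
STORE_FAST w → w=48. Stack: []
LOAD_FAST w → push 48. Stack: [48]
LOAD_CONST → push 5. Stack: [48, 5]
BINARY_OP * → 48 * 5 = 240. Stack: [240]
STORE_FAST w → w=240. Stack: []
LOAD_FAST_LOAD_FAST w,w → push 240,240. Stack: [240, 240]
BINARY_OP + → 240 + 240 = 480. Stack: [480]
LOAD_FAST_LOAD_FAST w,a → push 240,24. Stack: [480, 240, 24]
BINARY_OP - → 240 - 24 = 216. Stack: [480, 216]
BINARY_OP - → 480 - 216 = 264. Stack: [264]
STORE_FAST w → w=264. Stack: []
LOAD_FAST_LOAD_FAST w,w → push 264,264. Stack: [264, 264]
BINARY_OP // → 264 // 264 = 1. Stack: [1]
LOAD_FAST_LOAD_FAST a,w → push 24,264. Stack: [1, 24, 264]
BINARY_OP // → 24 // 264 = 0. Stack: [1, 0]
BINARY_OP + → 1 + 0 = 1. Stack: [1]
STORE_FAST k → k=1. Stack: []
LOAD_FAST_LOAD_FAST k,k → push 1,1. Stack: [1, 1]
BINARY_OP + → 1 + 1 = 2. Stack: [2]
STORE_FAST w → w=2. Stack: []
LOAD_CONST → push 3. Stack: [3]
LOAD_FAST a → push 24. Stack: [3, 24]
BINARY_OP & → 3 & 24 = 0. Stack: [0]
LOAD_CONST → push 1. Stack: [0, 1]
BINARY_OP >> → 0 >> 1 = 0. Stack: [0]
STORE_FAST w → w=0. Stack: []
LOAD_FAST w → push 0. Stack: [0]
RETURN_VALUE → return 0.

1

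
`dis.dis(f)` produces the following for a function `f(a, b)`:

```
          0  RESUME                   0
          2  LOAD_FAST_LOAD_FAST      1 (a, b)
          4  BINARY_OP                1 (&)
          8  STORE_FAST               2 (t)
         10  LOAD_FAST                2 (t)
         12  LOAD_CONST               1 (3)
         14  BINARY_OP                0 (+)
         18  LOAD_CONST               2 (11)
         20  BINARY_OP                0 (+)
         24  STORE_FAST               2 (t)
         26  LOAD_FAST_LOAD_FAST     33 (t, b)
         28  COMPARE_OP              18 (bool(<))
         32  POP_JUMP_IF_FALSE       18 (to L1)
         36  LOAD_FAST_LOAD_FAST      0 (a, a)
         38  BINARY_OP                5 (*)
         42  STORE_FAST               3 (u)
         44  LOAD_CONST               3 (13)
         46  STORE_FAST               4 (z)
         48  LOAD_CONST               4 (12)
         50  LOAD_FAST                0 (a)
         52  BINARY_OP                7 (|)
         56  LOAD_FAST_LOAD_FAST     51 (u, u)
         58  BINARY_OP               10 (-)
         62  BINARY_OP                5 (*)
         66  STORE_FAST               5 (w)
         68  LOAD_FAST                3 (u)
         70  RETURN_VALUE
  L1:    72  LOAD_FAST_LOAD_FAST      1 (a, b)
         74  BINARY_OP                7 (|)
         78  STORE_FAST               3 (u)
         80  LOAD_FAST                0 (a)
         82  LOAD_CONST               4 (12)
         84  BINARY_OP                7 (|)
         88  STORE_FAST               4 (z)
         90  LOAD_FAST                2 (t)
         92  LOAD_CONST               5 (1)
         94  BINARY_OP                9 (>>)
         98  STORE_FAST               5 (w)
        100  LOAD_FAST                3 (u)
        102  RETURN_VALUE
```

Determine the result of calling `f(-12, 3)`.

-9

LOAD_FAST_LOAD_FAST a,b → push -12,3. Stack: [-12, 3]
BINARY_OP & → -12 & 3 = 0. Stack: [0]
STORE_FAST t → t=0. Stack: []
LOAD_FAST t → push 0. Stack: [0]
LOAD_CONST → push 3. Stack: [0, 3]
BINARY_OP + → 0 + 3 = 3. Stack: [3]
LOAD_CONST → push 11. Stack: [3, 11]
BINARY_OP + → 3 + 11 = 14. Stack: [14]
STORE_FAST t → t=14. Stack: []
LOAD_FAST_LOAD_FAST t,b → push 14,3. Stack: [14, 3]
COMPARE_OP bool(<) → 14 vs 3 = False. Stack: [False]
POP_JUMP_IF_FALSE → pop False; jump. Stack: []
LOAD_FAST_LOAD_FAST a,b → push -12,3. Stack: [-12, 3]
BINARY_OP | → -12 | 3 = -9. Stack: [-9]
STORE_FAST u → u=-9. Stack: []
LOAD_FAST a → push -12. Stack: [-12]
LOAD_CONST → push 12. Stack: [-12, 12]
BINARY_OP | → -12 | 12 = -4. Stack: [-4]
STORE_FAST z → z=-4. Stack: []
LOAD_FAST t → push 14. Stack: [14]
LOAD_CONST → push 1. Stack: [14, 1]
BINARY_OP >> → 14 >> 1 = 7. Stack: [7]
STORE_FAST w → w=7. Stack: []
LOAD_FAST u → push -9. Stack: [-9]
RETURN_VALUE → return -9.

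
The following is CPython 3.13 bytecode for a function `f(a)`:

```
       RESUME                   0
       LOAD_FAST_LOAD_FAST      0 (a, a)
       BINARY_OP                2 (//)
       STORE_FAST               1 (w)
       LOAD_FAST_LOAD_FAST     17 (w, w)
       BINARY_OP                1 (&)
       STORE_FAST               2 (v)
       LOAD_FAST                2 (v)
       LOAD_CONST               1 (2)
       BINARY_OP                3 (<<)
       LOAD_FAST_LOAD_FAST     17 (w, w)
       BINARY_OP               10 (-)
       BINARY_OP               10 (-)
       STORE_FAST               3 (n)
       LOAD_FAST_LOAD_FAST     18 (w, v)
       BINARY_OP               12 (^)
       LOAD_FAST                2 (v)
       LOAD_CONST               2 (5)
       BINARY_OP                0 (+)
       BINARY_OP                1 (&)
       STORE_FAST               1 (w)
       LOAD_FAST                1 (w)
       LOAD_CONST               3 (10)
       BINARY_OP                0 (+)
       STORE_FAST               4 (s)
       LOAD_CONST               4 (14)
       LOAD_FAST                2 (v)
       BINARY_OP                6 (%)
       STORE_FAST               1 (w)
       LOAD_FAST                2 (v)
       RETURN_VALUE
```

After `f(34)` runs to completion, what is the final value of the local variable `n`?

LOAD_FAST_LOAD_FAST a,a → push 34,34. Stack: [34, 34]
BINARY_OP // → 34 // 34 = 1. Stack: [1]
STORE_FAST w → w=1. Stack: []
LOAD_FAST_LOAD_FAST w,w → push 1,1. Stack: [1, 1]
BINARY_OP & → 1 & 1 = 1. Stack: [1]
STORE_FAST v → v=1. Stack: []
LOAD_FAST v → push 1. Stack: [1]
LOAD_CONST → push 2. Stack: [1, 2]
BINARY_OP << → 1 << 2 = 4. Stack: [4]
LOAD_FAST_LOAD_FAST w,w → push 1,1. Stack: [4, 1, 1]
BINARY_OP - → 1 - 1 = 0. Stack: [4, 0]
BINARY_OP - → 4 - 0 = 4. Stack: [4]
STORE_FAST n → n=4. Stack: []
LOAD_FAST_LOAD_FAST w,v → push 1,1. Stack: [1, 1]
BINARY_OP ^ → 1 ^ 1 = 0. Stack: [0]
LOAD_FAST v → push 1. Stack: [0, 1]
LOAD_CONST → push 5. Stack: [0, 1, 5]
BINARY_OP + → 1 + 5 = 6. Stack: [0, 6]
BINARY_OP & → 0 & 6 = 0. Stack: [0]
STORE_FAST w → w=0. Stack: []
LOAD_FAST w → push 0. Stack: [0]
LOAD_CONST → push 10. Stack: [0, 10]
BINARY_OP + → 0 + 10 = 10. Stack: [10]
STORE_FAST s → s=10. Stack: []
LOAD_CONST → push 14. Stack: [14]
LOAD_FAST v → push 1. Stack: [14, 1]
BINARY_OP % → 14 % 1 = 0. Stack: [0]
STORE_FAST w → w=0. Stack: []
LOAD_FAST v → push 1. Stack: [1]
RETURN_VALUE → return 1.

4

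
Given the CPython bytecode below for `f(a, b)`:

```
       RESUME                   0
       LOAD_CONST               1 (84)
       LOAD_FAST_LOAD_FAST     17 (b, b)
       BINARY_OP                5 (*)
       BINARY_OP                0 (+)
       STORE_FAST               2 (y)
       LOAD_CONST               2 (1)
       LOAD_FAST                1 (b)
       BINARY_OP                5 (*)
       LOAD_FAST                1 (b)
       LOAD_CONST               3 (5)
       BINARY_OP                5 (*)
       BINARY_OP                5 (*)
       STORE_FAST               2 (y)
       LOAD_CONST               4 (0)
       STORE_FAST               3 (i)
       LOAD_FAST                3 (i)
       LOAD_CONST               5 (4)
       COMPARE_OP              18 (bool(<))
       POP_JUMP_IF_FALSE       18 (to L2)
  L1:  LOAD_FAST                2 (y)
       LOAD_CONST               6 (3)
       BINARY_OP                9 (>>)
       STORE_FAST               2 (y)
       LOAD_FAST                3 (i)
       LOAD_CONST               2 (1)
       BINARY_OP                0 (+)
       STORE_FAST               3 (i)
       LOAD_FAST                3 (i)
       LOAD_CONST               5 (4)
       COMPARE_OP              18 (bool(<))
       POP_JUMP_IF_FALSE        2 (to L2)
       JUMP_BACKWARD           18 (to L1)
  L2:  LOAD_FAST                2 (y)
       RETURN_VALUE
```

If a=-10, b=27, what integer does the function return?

LOAD_CONST → push 84
LOAD_FAST_LOAD_FAST b,b → push 27,27
BINARY_OP * → 27 * 27 = 729
BINARY_OP + → 84 + 729 = 813
STORE_FAST y → y=813
LOAD_CONST → push 1
LOAD_FAST b → push 27
BINARY_OP * → 1 * 27 = 27
LOAD_FAST b → push 27
LOAD_CONST → push 5
BINARY_OP * → 27 * 5 = 135
BINARY_OP * → 27 * 135 = 3645
STORE_FAST y → y=3645
LOAD_CONST → push 0
STORE_FAST i → i=0
LOAD_FAST i → push 0
LOAD_CONST → push 4
COMPARE_OP bool(<) → 0 vs 4 = True
POP_JUMP_IF_FALSE → pop True; no jump
LOAD_FAST y → push 3645
LOAD_CONST → push 3
BINARY_OP >> → 3645 >> 3 = 455
STORE_FAST y → y=455
LOAD_FAST i → push 0
LOAD_CONST → push 1
BINARY_OP + → 0 + 1 = 1
STORE_FAST i → i=1
LOAD_FAST i → push 1
LOAD_CONST → push 4
COMPARE_OP bool(<) → 1 vs 4 = True
POP_JUMP_IF_FALSE → pop True; no jump
LOAD_FAST y → push 455
LOAD_CONST → push 3
BINARY_OP >> → 455 >> 3 = 56
STORE_FAST y → y=56
LOAD_FAST i → push 1
LOAD_CONST → push 1
BINARY_OP + → 1 + 1 = 2
STORE_FAST i → i=2
LOAD_FAST i → push 2
LOAD_CONST → push 4
COMPARE_OP bool(<) → 2 vs 4 = True
POP_JUMP_IF_FALSE → pop True; no jump
LOAD_FAST y → push 56
LOAD_CONST → push 3
BINARY_OP >> → 56 >> 3 = 7
STORE_FAST y → y=7
LOAD_FAST i → push 2
LOAD_CONST → push 1
BINARY_OP + → 2 + 1 = 3
STORE_FAST i → i=3
LOAD_FAST i → push 3
LOAD_CONST → push 4
COMPARE_OP bool(<) → 3 vs 4 = True
POP_JUMP_IF_FALSE → pop True; no jump
LOAD_FAST y → push 7
LOAD_CONST → push 3
BINARY_OP >> → 7 >> 3 = 0
STORE_FAST y → y=0
LOAD_FAST i → push 3
LOAD_CONST → push 1
BINARY_OP + → 3 + 1 = 4
STORE_FAST i → i=4
LOAD_FAST i → push 4
LOAD_CONST → push 4
COMPARE_OP bool(<) → 4 vs 4 = False
POP_JUMP_IF_FALSE → pop False; jump
LOAD_FAST y → push 0
RETURN_VALUE → return 0.

0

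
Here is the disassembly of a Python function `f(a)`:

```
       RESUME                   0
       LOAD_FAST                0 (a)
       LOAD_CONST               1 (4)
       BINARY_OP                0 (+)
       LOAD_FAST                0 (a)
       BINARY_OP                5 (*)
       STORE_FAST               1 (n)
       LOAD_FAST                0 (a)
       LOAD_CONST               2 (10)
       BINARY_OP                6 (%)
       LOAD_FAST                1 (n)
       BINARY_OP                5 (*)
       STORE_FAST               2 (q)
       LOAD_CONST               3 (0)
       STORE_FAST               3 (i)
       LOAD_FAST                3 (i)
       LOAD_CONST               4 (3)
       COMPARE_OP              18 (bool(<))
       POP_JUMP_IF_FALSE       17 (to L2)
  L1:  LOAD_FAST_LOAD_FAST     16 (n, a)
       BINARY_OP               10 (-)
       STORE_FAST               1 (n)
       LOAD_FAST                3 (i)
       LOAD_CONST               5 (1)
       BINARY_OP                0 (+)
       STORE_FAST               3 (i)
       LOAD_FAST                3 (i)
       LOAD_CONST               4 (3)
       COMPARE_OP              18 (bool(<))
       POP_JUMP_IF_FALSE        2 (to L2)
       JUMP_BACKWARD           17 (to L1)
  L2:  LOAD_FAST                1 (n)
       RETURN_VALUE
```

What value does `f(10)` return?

110

LOAD_FAST a → push 10. Stack: [10]
LOAD_CONST → push 4. Stack: [10, 4]
BINARY_OP + → 10 + 4 = 14. Stack: [14]
LOAD_FAST a → push 10. Stack: [14, 10]
BINARY_OP * → 14 * 10 = 140. Stack: [140]
STORE_FAST n → n=140. Stack: []
LOAD_FAST a → push 10. Stack: [10]
LOAD_CONST → push 10. Stack: [10, 10]
BINARY_OP % → 10 % 10 = 0. Stack: [0]
LOAD_FAST n → push 140. Stack: [0, 140]
BINARY_OP * → 0 * 140 = 0. Stack: [0]
STORE_FAST q → q=0. Stack: []
LOAD_CONST → push 0. Stack: [0]
STORE_FAST i → i=0. Stack: []
LOAD_FAST i → push 0. Stack: [0]
LOAD_CONST → push 3. Stack: [0, 3]
COMPARE_OP bool(<) → 0 vs 3 = True. Stack: [True]
POP_JUMP_IF_FALSE → pop True; no jump. Stack: []
LOAD_FAST_LOAD_FAST n,a → push 140,10. Stack: [140, 10]
BINARY_OP - → 140 - 10 = 130. Stack: [130]
STORE_FAST n → n=130. Stack: []
LOAD_FAST i → push 0. Stack: [0]
LOAD_CONST → push 1. Stack: [0, 1]
BINARY_OP + → 0 + 1 = 1. Stack: [1]
STORE_FAST i → i=1. Stack: []
LOAD_FAST i → push 1. Stack: [1]
LOAD_CONST → push 3. Stack: [1, 3]
COMPARE_OP bool(<) → 1 vs 3 = True. Stack: [True]
POP_JUMP_IF_FALSE → pop True; no jump. Stack: []
LOAD_FAST_LOAD_FAST n,a → push 130,10. Stack: [130, 10]
BINARY_OP - → 130 - 10 = 120. Stack: [120]
STORE_FAST n → n=120. Stack: []
LOAD_FAST i → push 1. Stack: [1]
LOAD_CONST → push 1. Stack: [1, 1]
BINARY_OP + → 1 + 1 = 2. Stack: [2]
STORE_FAST i → i=2. Stack: []
LOAD_FAST i → push 2. Stack: [2]
LOAD_CONST → push 3. Stack: [2, 3]
COMPARE_OP bool(<) → 2 vs 3 = True. Stack: [True]
POP_JUMP_IF_FALSE → pop True; no jump. Stack: []
LOAD_FAST_LOAD_FAST n,a → push 120,10. Stack: [120, 10]
BINARY_OP - → 120 - 10 = 110. Stack: [110]
STORE_FAST n → n=110. Stack: []
LOAD_FAST i → push 2. Stack: [2]
LOAD_CONST → push 1. Stack: [2, 1]
BINARY_OP + → 2 + 1 = 3. Stack: [3]
STORE_FAST i → i=3. Stack: []
LOAD_FAST i → push 3. Stack: [3]
LOAD_CONST → push 3. Stack: [3, 3]
COMPARE_OP bool(<) → 3 vs 3 = False. Stack: [False]
POP_JUMP_IF_FALSE → pop False; jump. Stack: []
LOAD_FAST n → push 110. Stack: [110]
RETURN_VALUE → return 110.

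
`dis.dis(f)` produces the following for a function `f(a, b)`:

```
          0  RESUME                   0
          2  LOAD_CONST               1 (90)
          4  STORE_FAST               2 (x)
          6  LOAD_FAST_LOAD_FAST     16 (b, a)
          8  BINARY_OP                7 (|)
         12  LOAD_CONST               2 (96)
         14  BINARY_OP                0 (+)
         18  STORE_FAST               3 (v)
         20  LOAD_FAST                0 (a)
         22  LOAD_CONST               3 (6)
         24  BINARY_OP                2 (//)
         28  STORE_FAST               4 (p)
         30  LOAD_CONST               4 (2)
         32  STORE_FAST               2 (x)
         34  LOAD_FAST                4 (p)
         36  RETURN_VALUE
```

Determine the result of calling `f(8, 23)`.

LOAD_CONST → push 90. Stack: [90]
STORE_FAST x → x=90. Stack: []
LOAD_FAST_LOAD_FAST b,a → push 23,8. Stack: [23, 8]
BINARY_OP | → 23 | 8 = 31. Stack: [31]
LOAD_CONST → push 96. Stack: [31, 96]
BINARY_OP + → 31 + 96 = 127. Stack: [127]
STORE_FAST v → v=127. Stack: []
LOAD_FAST a → push 8. Stack: [8]
LOAD_CONST → push 6. Stack: [8, 6]
BINARY_OP // → 8 // 6 = 1. Stack: [1]
STORE_FAST p → p=1. Stack: []
LOAD_CONST → push 2. Stack: [2]
STORE_FAST x → x=2. Stack: []
LOAD_FAST p → push 1. Stack: [1]
RETURN_VALUE → return 1.

1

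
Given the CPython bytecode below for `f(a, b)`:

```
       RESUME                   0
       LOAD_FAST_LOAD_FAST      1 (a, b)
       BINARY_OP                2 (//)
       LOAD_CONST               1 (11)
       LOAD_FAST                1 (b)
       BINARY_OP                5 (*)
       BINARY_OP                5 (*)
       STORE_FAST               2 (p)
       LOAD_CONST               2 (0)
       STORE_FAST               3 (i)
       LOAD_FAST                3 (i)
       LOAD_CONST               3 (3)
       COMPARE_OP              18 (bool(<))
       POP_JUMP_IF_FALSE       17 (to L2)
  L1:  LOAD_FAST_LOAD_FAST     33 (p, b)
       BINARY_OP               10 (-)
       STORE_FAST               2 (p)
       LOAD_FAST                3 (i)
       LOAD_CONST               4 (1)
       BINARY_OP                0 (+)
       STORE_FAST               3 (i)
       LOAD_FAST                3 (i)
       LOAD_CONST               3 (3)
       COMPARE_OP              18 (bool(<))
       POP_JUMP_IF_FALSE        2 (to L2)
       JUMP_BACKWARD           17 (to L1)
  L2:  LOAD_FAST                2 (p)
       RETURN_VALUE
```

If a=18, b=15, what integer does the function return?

LOAD_FAST_LOAD_FAST a,b → push 18,15. Stack: [18, 15]
BINARY_OP // → 18 // 15 = 1. Stack: [1]
LOAD_CONST → push 11. Stack: [1, 11]
LOAD_FAST b → push 15. Stack: [1, 11, 15]
BINARY_OP * → 11 * 15 = 165. Stack: [1, 165]
BINARY_OP * → 1 * 165 = 165. Stack: [165]
STORE_FAST p → p=165. Stack: []
LOAD_CONST → push 0. Stack: [0]
STORE_FAST i → i=0. Stack: []
LOAD_FAST i → push 0. Stack: [0]
LOAD_CONST → push 3. Stack: [0, 3]
COMPARE_OP bool(<) → 0 vs 3 = True. Stack: [True]
POP_JUMP_IF_FALSE → pop True; no jump. Stack: []
LOAD_FAST_LOAD_FAST p,b → push 165,15. Stack: [165, 15]
BINARY_OP - → 165 - 15 = 150. Stack: [150]
STORE_FAST p → p=150. Stack: []
LOAD_FAST i → push 0. Stack: [0]
LOAD_CONST → push 1. Stack: [0, 1]
BINARY_OP + → 0 + 1 = 1. Stack: [1]
STORE_FAST i → i=1. Stack: []
LOAD_FAST i → push 1. Stack: [1]
LOAD_CONST → push 3. Stack: [1, 3]
COMPARE_OP bool(<) → 1 vs 3 = True. Stack: [True]
POP_JUMP_IF_FALSE → pop True; no jump. Stack: []
LOAD_FAST_LOAD_FAST p,b → push 150,15. Stack: [150, 15]
BINARY_OP - → 150 - 15 = 135. Stack: [135]
STORE_FAST p → p=135. Stack: []
LOAD_FAST i → push 1. Stack: [1]
LOAD_CONST → push 1. Stack: [1, 1]
BINARY_OP + → 1 + 1 = 2. Stack: [2]
STORE_FAST i → i=2. Stack: []
LOAD_FAST i → push 2. Stack: [2]
LOAD_CONST → push 3. Stack: [2, 3]
COMPARE_OP bool(<) → 2 vs 3 = True. Stack: [True]
POP_JUMP_IF_FALSE → pop True; no jump. Stack: []
LOAD_FAST_LOAD_FAST p,b → push 135,15. Stack: [135, 15]
BINARY_OP - → 135 - 15 = 120. Stack: [120]
STORE_FAST p → p=120. Stack: []
LOAD_FAST i → push 2. Stack: [2]
LOAD_CONST → push 1. Stack: [2, 1]
BINARY_OP + → 2 + 1 = 3. Stack: [3]
STORE_FAST i → i=3. Stack: []
LOAD_FAST i → push 3. Stack: [3]
LOAD_CONST → push 3. Stack: [3, 3]
COMPARE_OP bool(<) → 3 vs 3 = False. Stack: [False]
POP_JUMP_IF_FALSE → pop False; jump. Stack: []
LOAD_FAST p → push 120. Stack: [120]
RETURN_VALUE → return 120.

120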